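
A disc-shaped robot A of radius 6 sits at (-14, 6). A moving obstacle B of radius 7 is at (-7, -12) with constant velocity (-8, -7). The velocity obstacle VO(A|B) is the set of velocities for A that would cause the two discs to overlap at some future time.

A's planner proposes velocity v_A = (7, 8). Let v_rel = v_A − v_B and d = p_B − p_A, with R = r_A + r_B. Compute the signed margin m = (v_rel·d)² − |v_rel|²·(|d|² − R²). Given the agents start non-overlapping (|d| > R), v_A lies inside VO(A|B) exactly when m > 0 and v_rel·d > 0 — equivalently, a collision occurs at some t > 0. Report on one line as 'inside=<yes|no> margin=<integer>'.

d = (7, -18),  |d|² = 373;  R = 6+7 = 13,  c = 373−13² = 204
v_rel = (15, 15),  |v_rel|² = 450;  v_rel·d = (15)·(7) + (15)·(-18) = -165
450·t² + 330·t + 204 = 0  ⇒  m = (-165)² − 450·204 = -64575
m = -64575 < 0,  v_rel·d = -165 < 0  ⇒  outside

inside=no margin=-64575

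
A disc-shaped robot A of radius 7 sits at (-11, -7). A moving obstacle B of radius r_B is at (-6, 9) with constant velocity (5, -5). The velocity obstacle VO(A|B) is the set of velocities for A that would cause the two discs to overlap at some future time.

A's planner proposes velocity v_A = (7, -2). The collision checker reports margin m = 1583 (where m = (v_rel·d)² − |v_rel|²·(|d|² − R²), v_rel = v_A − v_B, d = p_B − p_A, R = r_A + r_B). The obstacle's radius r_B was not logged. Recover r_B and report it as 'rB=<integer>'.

m = 1583
d = (5, 16);  v_rel = (2, 3),  |v_rel|² = 13
v_rel×d = (2)·(16) − (3)·(5) = 17
since m = R²·13 − 17²:  R² = (289 + 1583) / 13 = 144
R = √144 = 12  ⇒  r_B = 12 − 7 = 5

rB=5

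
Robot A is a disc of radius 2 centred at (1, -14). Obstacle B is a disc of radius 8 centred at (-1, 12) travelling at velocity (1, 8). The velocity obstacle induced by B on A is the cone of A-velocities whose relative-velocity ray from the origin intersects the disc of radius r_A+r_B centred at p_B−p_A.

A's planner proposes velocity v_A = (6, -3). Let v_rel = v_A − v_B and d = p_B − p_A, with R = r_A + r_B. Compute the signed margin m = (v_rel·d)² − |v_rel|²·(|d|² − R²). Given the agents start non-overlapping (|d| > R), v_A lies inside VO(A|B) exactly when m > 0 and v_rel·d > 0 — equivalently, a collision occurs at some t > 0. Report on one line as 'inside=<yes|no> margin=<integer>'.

d = (-2, 26),  |d|² = 680;  R = 2+8 = 10,  c = 680−10² = 580
v_rel = (5, -11),  |v_rel|² = 146;  v_rel·d = (5)·(-2) + (-11)·(26) = -296
146·t² + 592·t + 580 = 0  ⇒  m = (-296)² − 146·580 = 2936
m = 2936 > 0,  v_rel·d = -296 < 0  ⇒  outside

inside=no margin=2936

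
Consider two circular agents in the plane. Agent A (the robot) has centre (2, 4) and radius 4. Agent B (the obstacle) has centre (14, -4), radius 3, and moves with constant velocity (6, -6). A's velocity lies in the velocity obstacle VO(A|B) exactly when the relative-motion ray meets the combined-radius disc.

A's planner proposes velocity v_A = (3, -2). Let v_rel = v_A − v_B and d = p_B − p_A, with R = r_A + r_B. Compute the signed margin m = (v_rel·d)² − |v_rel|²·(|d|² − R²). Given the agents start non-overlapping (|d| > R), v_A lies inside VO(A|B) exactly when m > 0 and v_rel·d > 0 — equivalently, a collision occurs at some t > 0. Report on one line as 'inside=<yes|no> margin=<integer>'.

d = (12, -8),  |d|² = 208;  R = 4+3 = 7,  c = 208−7² = 159
v_rel = (-3, 4),  |v_rel|² = 25;  v_rel·d = (-3)·(12) + (4)·(-8) = -68
25·t² + 136·t + 159 = 0  ⇒  m = (-68)² − 25·159 = 649
m = 649 > 0,  v_rel·d = -68 < 0  ⇒  outside

inside=no margin=649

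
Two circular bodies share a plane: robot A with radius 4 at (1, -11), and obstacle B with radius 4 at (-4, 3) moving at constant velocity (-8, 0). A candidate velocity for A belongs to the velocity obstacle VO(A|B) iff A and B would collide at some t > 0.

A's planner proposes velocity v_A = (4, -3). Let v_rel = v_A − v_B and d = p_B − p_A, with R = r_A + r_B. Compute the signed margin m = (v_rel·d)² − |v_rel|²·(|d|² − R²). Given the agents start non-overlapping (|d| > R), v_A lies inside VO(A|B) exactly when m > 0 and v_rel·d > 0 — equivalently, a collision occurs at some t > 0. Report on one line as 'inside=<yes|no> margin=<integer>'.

d = (-5, 14),  |d|² = 221;  R = 4+4 = 8,  c = 221−8² = 157
v_rel = (12, -3),  |v_rel|² = 153;  v_rel·d = (12)·(-5) + (-3)·(14) = -102
153·t² + 204·t + 157 = 0  ⇒  m = (-102)² − 153·157 = -13617
m = -13617 < 0,  v_rel·d = -102 < 0  ⇒  outside

inside=no margin=-13617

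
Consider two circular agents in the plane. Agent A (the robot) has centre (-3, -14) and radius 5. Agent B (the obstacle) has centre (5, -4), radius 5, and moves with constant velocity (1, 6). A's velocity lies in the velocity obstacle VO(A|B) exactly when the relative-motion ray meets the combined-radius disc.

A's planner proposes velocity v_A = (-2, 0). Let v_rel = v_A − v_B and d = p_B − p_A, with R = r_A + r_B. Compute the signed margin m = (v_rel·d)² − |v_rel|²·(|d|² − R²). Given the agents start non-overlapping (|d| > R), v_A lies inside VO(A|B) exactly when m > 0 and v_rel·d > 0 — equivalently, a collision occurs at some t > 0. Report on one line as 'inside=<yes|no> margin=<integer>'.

d = (8, 10),  |d|² = 164;  R = 5+5 = 10,  c = 164−10² = 64
v_rel = (-3, -6),  |v_rel|² = 45;  v_rel·d = (-3)·(8) + (-6)·(10) = -84
45·t² + 168·t + 64 = 0  ⇒  m = (-84)² − 45·64 = 4176
m = 4176 > 0,  v_rel·d = -84 < 0  ⇒  outside

inside=no margin=4176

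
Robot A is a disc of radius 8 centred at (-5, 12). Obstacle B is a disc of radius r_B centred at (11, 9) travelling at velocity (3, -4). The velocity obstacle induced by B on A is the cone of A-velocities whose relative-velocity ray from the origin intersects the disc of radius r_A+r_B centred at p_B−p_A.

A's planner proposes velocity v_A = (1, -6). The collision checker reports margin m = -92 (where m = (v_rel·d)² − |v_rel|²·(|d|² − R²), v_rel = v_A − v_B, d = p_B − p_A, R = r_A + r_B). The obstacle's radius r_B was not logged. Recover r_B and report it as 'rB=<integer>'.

m = -92
d = (16, -3);  v_rel = (-2, -2),  |v_rel|² = 8
v_rel×d = (-2)·(-3) − (-2)·(16) = 38
since m = R²·8 − 38²:  R² = (1444 + -92) / 8 = 169
R = √169 = 13  ⇒  r_B = 13 − 8 = 5

rB=5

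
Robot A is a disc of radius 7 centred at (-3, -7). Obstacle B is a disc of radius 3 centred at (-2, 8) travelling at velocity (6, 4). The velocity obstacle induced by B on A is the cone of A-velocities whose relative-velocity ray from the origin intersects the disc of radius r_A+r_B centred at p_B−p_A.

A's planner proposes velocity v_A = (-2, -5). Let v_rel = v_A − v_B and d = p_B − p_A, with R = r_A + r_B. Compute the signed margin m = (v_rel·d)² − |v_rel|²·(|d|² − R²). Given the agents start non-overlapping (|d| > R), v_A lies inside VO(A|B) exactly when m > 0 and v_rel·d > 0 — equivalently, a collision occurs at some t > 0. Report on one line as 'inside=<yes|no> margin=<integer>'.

d = (1, 15),  |d|² = 226;  R = 7+3 = 10,  c = 226−10² = 126
v_rel = (-8, -9),  |v_rel|² = 145;  v_rel·d = (-8)·(1) + (-9)·(15) = -143
145·t² + 286·t + 126 = 0  ⇒  m = (-143)² − 145·126 = 2179
m = 2179 > 0,  v_rel·d = -143 < 0  ⇒  outside

inside=no margin=2179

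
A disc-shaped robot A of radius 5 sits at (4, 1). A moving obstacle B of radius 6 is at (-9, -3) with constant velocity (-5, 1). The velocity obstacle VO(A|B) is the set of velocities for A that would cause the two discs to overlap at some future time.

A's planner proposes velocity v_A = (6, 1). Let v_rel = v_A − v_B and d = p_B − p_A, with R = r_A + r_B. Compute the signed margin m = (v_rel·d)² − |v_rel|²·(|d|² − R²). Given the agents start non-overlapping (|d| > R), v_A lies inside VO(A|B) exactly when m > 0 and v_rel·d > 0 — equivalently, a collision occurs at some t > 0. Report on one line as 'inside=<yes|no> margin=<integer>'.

d = (-13, -4),  |d|² = 185;  R = 5+6 = 11,  c = 185−11² = 64
v_rel = (11, 0),  |v_rel|² = 121;  v_rel·d = (11)·(-13) + (0)·(-4) = -143
121·t² + 286·t + 64 = 0  ⇒  m = (-143)² − 121·64 = 12705
m = 12705 > 0,  v_rel·d = -143 < 0  ⇒  outside

inside=no margin=12705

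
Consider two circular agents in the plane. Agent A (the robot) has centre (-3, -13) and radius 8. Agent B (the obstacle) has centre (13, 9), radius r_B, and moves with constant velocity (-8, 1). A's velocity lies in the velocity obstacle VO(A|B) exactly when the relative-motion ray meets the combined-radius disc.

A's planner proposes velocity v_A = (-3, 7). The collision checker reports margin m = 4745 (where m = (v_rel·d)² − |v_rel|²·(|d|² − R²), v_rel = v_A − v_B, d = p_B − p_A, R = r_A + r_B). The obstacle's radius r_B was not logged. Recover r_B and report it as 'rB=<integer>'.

m = 4745
d = (16, 22);  v_rel = (5, 6),  |v_rel|² = 61
v_rel×d = (5)·(22) − (6)·(16) = 14
since m = R²·61 − 14²:  R² = (196 + 4745) / 61 = 81
R = √81 = 9  ⇒  r_B = 9 − 8 = 1

rB=1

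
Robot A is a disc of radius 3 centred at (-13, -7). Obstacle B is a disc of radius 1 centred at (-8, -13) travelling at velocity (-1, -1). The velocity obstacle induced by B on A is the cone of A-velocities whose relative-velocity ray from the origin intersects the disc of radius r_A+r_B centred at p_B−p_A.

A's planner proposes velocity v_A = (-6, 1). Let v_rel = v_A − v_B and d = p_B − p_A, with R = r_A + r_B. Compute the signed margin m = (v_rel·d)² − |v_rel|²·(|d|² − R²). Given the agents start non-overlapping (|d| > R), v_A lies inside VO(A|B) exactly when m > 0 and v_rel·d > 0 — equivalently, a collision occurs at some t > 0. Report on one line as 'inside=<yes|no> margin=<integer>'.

d = (5, -6),  |d|² = 61;  R = 3+1 = 4,  c = 61−4² = 45
v_rel = (-5, 2),  |v_rel|² = 29;  v_rel·d = (-5)·(5) + (2)·(-6) = -37
29·t² + 74·t + 45 = 0  ⇒  m = (-37)² − 29·45 = 64
m = 64 > 0,  v_rel·d = -37 < 0  ⇒  outside

inside=no margin=64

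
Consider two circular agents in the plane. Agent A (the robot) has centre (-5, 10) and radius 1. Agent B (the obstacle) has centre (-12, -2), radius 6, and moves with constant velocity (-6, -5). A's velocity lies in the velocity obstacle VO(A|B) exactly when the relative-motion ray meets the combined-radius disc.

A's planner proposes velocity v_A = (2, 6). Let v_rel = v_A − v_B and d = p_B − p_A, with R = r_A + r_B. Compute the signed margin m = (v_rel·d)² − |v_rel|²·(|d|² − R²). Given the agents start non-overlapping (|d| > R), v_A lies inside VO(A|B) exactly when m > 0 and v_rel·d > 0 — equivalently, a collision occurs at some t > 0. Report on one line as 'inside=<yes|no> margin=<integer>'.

d = (-7, -12),  |d|² = 193;  R = 1+6 = 7,  c = 193−7² = 144
v_rel = (8, 11),  |v_rel|² = 185;  v_rel·d = (8)·(-7) + (11)·(-12) = -188
185·t² + 376·t + 144 = 0  ⇒  m = (-188)² − 185·144 = 8704
m = 8704 > 0,  v_rel·d = -188 < 0  ⇒  outside

inside=no margin=8704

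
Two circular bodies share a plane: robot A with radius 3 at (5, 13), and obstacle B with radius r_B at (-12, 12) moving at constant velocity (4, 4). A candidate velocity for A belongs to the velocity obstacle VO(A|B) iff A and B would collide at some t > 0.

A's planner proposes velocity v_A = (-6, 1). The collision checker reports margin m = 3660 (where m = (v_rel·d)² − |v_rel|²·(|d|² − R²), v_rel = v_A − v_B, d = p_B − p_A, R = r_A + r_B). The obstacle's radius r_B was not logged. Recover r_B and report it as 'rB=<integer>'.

m = 3660
d = (-17, -1);  v_rel = (-10, -3),  |v_rel|² = 109
v_rel×d = (-10)·(-1) − (-3)·(-17) = -41
since m = R²·109 − (-41)²:  R² = (1681 + 3660) / 109 = 49
R = √49 = 7  ⇒  r_B = 7 − 3 = 4

rB=4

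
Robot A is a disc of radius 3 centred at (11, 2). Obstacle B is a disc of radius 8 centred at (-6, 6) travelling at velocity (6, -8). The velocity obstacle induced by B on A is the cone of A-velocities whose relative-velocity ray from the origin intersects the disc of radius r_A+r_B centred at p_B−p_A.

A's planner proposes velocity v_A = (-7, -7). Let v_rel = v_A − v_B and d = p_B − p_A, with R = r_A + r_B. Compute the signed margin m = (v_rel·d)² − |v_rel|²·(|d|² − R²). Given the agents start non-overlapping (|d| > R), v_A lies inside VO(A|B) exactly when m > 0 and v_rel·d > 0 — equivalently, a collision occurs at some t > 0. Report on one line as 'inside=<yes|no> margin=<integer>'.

d = (-17, 4),  |d|² = 305;  R = 3+8 = 11,  c = 305−11² = 184
v_rel = (-13, 1),  |v_rel|² = 170;  v_rel·d = (-13)·(-17) + (1)·(4) = 225
170·t² − 450·t + 184 = 0  ⇒  m = 225² − 170·184 = 19345
m = 19345 > 0,  v_rel·d = 225 > 0  ⇒  inside

inside=yes margin=19345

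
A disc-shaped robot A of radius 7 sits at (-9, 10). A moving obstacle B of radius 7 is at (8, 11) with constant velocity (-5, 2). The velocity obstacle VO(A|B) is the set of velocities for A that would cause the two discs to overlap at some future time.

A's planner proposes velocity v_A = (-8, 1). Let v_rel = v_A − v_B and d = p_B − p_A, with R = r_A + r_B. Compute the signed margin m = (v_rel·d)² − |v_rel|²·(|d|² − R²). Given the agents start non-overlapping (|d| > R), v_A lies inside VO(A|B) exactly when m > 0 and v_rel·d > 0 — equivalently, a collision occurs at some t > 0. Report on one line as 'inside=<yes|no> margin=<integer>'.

d = (17, 1),  |d|² = 290;  R = 7+7 = 14,  c = 290−14² = 94
v_rel = (-3, -1),  |v_rel|² = 10;  v_rel·d = (-3)·(17) + (-1)·(1) = -52
10·t² + 104·t + 94 = 0  ⇒  m = (-52)² − 10·94 = 1764
m = 1764 > 0,  v_rel·d = -52 < 0  ⇒  outside

inside=no margin=1764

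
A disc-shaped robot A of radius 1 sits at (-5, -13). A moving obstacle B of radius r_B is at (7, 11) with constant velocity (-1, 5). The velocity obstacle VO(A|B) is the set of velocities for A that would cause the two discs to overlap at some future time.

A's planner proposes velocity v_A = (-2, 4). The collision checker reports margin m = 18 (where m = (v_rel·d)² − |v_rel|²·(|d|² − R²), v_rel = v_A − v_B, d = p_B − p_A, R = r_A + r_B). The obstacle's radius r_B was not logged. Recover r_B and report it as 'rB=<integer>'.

m = 18
d = (12, 24);  v_rel = (-1, -1),  |v_rel|² = 2
v_rel×d = (-1)·(24) − (-1)·(12) = -12
since m = R²·2 − (-12)²:  R² = (144 + 18) / 2 = 81
R = √81 = 9  ⇒  r_B = 9 − 1 = 8

rB=8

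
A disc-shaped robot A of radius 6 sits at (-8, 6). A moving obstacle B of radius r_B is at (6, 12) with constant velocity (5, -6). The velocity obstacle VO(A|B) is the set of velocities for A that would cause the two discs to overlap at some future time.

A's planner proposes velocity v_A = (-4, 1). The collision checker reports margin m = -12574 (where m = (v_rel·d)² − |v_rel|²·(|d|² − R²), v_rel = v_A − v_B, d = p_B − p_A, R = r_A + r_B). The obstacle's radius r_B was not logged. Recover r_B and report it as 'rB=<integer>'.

m = -12574
d = (14, 6);  v_rel = (-9, 7),  |v_rel|² = 130
v_rel×d = (-9)·(6) − (7)·(14) = -152
since m = R²·130 − (-152)²:  R² = (23104 + -12574) / 130 = 81
R = √81 = 9  ⇒  r_B = 9 − 6 = 3

rB=3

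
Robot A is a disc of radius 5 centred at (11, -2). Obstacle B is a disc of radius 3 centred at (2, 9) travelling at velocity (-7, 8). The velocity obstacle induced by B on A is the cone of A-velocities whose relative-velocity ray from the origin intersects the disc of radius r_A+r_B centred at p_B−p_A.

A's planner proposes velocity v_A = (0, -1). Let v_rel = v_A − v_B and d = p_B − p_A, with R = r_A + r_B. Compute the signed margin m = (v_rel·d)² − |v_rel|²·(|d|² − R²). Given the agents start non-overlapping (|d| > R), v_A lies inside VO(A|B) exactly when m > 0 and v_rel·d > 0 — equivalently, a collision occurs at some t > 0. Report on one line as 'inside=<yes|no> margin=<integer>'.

d = (-9, 11),  |d|² = 202;  R = 5+3 = 8,  c = 202−8² = 138
v_rel = (7, -9),  |v_rel|² = 130;  v_rel·d = (7)·(-9) + (-9)·(11) = -162
130·t² + 324·t + 138 = 0  ⇒  m = (-162)² − 130·138 = 8304
m = 8304 > 0,  v_rel·d = -162 < 0  ⇒  outside

inside=no margin=8304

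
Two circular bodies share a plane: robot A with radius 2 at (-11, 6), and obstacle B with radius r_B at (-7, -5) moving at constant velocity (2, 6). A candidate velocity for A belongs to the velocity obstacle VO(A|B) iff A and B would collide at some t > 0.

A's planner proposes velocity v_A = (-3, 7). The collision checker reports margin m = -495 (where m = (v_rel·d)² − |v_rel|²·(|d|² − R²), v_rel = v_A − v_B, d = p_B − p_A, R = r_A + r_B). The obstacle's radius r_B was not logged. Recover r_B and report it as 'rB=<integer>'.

m = -495
d = (4, -11);  v_rel = (-5, 1),  |v_rel|² = 26
v_rel×d = (-5)·(-11) − (1)·(4) = 51
since m = R²·26 − 51²:  R² = (2601 + -495) / 26 = 81
R = √81 = 9  ⇒  r_B = 9 − 2 = 7

rB=7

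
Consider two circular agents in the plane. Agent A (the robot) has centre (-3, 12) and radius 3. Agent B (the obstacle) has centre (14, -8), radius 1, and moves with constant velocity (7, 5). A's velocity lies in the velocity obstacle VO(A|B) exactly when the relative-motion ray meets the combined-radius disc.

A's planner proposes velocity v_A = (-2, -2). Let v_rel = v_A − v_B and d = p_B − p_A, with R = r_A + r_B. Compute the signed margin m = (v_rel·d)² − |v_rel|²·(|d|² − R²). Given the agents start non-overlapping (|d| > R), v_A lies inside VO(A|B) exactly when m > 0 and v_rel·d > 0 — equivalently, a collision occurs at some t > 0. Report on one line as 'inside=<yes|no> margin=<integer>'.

d = (17, -20),  |d|² = 689;  R = 3+1 = 4,  c = 689−4² = 673
v_rel = (-9, -7),  |v_rel|² = 130;  v_rel·d = (-9)·(17) + (-7)·(-20) = -13
130·t² + 26·t + 673 = 0  ⇒  m = (-13)² − 130·673 = -87321
m = -87321 < 0,  v_rel·d = -13 < 0  ⇒  outside

inside=no margin=-87321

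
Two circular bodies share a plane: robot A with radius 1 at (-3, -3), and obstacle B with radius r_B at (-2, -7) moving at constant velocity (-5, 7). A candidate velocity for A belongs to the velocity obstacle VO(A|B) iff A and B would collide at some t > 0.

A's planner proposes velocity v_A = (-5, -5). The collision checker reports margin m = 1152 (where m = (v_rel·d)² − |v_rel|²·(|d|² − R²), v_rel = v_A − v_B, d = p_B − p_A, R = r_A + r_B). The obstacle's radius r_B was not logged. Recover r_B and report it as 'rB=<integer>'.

m = 1152
d = (1, -4);  v_rel = (0, -12),  |v_rel|² = 144
v_rel×d = (0)·(-4) − (-12)·(1) = 12
since m = R²·144 − 12²:  R² = (144 + 1152) / 144 = 9
R = √9 = 3  ⇒  r_B = 3 − 1 = 2

rB=2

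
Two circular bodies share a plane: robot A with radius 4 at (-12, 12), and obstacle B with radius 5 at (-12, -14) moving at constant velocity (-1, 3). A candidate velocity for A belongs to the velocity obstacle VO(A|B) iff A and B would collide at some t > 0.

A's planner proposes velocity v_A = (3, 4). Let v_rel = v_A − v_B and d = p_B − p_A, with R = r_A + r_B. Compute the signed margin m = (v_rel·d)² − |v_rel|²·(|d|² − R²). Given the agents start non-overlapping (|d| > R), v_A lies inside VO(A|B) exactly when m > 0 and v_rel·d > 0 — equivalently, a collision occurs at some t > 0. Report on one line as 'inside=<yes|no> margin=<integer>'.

d = (0, -26),  |d|² = 676;  R = 4+5 = 9,  c = 676−9² = 595
v_rel = (4, 1),  |v_rel|² = 17;  v_rel·d = (4)·(0) + (1)·(-26) = -26
17·t² + 52·t + 595 = 0  ⇒  m = (-26)² − 17·595 = -9439
m = -9439 < 0,  v_rel·d = -26 < 0  ⇒  outside

inside=no margin=-9439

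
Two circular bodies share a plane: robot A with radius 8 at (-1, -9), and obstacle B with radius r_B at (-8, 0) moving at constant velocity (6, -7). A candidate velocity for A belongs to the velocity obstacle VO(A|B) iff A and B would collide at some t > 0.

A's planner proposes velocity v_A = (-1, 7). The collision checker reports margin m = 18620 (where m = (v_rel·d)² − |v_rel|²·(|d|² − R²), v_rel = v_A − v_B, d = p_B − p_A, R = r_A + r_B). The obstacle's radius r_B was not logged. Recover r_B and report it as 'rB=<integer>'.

m = 18620
d = (-7, 9);  v_rel = (-7, 14),  |v_rel|² = 245
v_rel×d = (-7)·(9) − (14)·(-7) = 35
since m = R²·245 − 35²:  R² = (1225 + 18620) / 245 = 81
R = √81 = 9  ⇒  r_B = 9 − 8 = 1

rB=1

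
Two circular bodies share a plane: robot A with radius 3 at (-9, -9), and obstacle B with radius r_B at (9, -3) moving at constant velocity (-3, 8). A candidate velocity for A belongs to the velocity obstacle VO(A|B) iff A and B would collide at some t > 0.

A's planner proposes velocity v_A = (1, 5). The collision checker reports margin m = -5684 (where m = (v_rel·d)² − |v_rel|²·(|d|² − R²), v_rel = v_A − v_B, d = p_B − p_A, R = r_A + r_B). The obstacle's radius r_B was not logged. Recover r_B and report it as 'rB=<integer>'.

m = -5684
d = (18, 6);  v_rel = (4, -3),  |v_rel|² = 25
v_rel×d = (4)·(6) − (-3)·(18) = 78
since m = R²·25 − 78²:  R² = (6084 + -5684) / 25 = 16
R = √16 = 4  ⇒  r_B = 4 − 3 = 1

rB=1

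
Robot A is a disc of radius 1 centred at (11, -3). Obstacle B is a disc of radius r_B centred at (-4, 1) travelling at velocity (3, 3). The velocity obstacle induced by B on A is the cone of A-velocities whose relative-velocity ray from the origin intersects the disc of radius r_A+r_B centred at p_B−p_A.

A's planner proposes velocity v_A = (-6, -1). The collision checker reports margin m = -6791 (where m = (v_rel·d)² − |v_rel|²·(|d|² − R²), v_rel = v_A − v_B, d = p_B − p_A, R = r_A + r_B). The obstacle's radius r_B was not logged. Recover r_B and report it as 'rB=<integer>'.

m = -6791
d = (-15, 4);  v_rel = (-9, -4),  |v_rel|² = 97
v_rel×d = (-9)·(4) − (-4)·(-15) = -96
since m = R²·97 − (-96)²:  R² = (9216 + -6791) / 97 = 25
R = √25 = 5  ⇒  r_B = 5 − 1 = 4

rB=4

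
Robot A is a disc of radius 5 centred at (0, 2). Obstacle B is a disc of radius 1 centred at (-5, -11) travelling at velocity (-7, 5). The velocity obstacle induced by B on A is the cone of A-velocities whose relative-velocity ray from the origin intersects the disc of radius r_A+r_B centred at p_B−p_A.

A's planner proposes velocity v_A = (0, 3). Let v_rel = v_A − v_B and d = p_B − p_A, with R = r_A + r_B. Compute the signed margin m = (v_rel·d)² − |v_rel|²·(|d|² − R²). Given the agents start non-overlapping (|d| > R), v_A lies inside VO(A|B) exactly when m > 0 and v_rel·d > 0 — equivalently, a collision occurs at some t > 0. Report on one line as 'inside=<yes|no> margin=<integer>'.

d = (-5, -13),  |d|² = 194;  R = 5+1 = 6,  c = 194−6² = 158
v_rel = (7, -2),  |v_rel|² = 53;  v_rel·d = (7)·(-5) + (-2)·(-13) = -9
53·t² + 18·t + 158 = 0  ⇒  m = (-9)² − 53·158 = -8293
m = -8293 < 0,  v_rel·d = -9 < 0  ⇒  outside

inside=no margin=-8293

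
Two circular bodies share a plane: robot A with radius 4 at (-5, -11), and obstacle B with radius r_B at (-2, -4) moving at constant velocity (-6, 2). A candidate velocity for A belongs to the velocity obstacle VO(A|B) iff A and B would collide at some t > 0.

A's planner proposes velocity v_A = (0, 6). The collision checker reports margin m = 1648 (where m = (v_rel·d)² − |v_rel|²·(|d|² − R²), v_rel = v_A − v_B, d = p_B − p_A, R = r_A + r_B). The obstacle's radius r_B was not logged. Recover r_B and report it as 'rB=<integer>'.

m = 1648
d = (3, 7);  v_rel = (6, 4),  |v_rel|² = 52
v_rel×d = (6)·(7) − (4)·(3) = 30
since m = R²·52 − 30²:  R² = (900 + 1648) / 52 = 49
R = √49 = 7  ⇒  r_B = 7 − 4 = 3

rB=3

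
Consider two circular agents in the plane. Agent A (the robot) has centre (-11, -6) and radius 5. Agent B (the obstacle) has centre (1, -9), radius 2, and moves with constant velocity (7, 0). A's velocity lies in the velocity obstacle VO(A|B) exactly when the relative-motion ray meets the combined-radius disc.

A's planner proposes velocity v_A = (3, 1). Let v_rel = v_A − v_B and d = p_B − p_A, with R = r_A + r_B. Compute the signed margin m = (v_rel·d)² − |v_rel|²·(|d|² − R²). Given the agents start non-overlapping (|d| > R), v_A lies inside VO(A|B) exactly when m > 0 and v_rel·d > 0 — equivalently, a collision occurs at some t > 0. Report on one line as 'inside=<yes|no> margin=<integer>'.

d = (12, -3),  |d|² = 153;  R = 5+2 = 7,  c = 153−7² = 104
v_rel = (-4, 1),  |v_rel|² = 17;  v_rel·d = (-4)·(12) + (1)·(-3) = -51
17·t² + 102·t + 104 = 0  ⇒  m = (-51)² − 17·104 = 833
m = 833 > 0,  v_rel·d = -51 < 0  ⇒  outside

inside=no margin=833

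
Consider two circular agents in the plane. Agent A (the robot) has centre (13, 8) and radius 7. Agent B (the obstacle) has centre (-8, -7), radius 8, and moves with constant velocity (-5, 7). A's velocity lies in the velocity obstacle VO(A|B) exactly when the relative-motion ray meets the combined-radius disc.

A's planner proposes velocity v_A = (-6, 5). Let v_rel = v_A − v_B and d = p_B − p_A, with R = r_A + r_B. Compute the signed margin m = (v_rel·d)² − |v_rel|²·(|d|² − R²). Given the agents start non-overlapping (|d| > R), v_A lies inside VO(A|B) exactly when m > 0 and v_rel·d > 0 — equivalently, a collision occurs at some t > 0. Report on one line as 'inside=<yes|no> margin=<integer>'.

d = (-21, -15),  |d|² = 666;  R = 7+8 = 15,  c = 666−15² = 441
v_rel = (-1, -2),  |v_rel|² = 5;  v_rel·d = (-1)·(-21) + (-2)·(-15) = 51
5·t² − 102·t + 441 = 0  ⇒  m = 51² − 5·441 = 396
m = 396 > 0,  v_rel·d = 51 > 0  ⇒  inside

inside=yes margin=396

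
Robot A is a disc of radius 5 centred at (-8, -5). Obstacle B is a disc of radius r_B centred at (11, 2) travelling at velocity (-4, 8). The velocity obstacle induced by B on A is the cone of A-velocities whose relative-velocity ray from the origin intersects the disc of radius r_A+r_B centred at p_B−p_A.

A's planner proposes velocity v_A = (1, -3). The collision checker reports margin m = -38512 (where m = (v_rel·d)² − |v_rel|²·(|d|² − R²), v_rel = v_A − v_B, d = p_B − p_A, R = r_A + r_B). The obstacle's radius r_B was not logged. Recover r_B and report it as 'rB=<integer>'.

m = -38512
d = (19, 7);  v_rel = (5, -11),  |v_rel|² = 146
v_rel×d = (5)·(7) − (-11)·(19) = 244
since m = R²·146 − 244²:  R² = (59536 + -38512) / 146 = 144
R = √144 = 12  ⇒  r_B = 12 − 5 = 7

rB=7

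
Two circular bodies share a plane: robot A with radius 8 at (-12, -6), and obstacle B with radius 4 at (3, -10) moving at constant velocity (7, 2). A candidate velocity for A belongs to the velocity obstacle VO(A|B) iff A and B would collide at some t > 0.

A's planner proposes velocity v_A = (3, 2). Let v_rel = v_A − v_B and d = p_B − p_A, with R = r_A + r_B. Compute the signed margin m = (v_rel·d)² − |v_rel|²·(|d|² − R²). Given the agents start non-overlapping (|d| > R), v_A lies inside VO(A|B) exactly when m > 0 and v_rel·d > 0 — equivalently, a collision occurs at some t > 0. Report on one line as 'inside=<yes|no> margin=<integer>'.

d = (15, -4),  |d|² = 241;  R = 8+4 = 12,  c = 241−12² = 97
v_rel = (-4, 0),  |v_rel|² = 16;  v_rel·d = (-4)·(15) + (0)·(-4) = -60
16·t² + 120·t + 97 = 0  ⇒  m = (-60)² − 16·97 = 2048
m = 2048 > 0,  v_rel·d = -60 < 0  ⇒  outside

inside=no margin=2048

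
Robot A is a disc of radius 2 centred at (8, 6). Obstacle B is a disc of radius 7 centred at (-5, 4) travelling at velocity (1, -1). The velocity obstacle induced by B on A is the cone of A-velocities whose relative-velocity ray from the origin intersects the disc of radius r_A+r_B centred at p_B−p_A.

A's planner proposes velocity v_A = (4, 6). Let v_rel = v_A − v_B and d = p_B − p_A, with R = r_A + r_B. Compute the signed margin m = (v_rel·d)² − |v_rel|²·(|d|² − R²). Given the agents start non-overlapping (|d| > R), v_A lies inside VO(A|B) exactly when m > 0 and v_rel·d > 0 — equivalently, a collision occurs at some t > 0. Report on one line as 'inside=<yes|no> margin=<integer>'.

d = (-13, -2),  |d|² = 173;  R = 2+7 = 9,  c = 173−9² = 92
v_rel = (3, 7),  |v_rel|² = 58;  v_rel·d = (3)·(-13) + (7)·(-2) = -53
58·t² + 106·t + 92 = 0  ⇒  m = (-53)² − 58·92 = -2527
m = -2527 < 0,  v_rel·d = -53 < 0  ⇒  outside

inside=no margin=-2527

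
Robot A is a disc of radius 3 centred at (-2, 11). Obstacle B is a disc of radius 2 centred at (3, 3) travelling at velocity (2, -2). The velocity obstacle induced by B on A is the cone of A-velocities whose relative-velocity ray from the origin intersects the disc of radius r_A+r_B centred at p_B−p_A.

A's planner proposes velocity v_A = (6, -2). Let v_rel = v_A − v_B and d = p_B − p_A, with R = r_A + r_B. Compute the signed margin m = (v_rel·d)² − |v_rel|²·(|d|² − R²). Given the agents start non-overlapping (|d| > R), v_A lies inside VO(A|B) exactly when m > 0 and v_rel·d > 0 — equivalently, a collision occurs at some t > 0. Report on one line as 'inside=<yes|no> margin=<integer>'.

d = (5, -8),  |d|² = 89;  R = 3+2 = 5,  c = 89−5² = 64
v_rel = (4, 0),  |v_rel|² = 16;  v_rel·d = (4)·(5) + (0)·(-8) = 20
16·t² − 40·t + 64 = 0  ⇒  m = 20² − 16·64 = -624
m = -624 < 0,  v_rel·d = 20 > 0  ⇒  outside

inside=no margin=-624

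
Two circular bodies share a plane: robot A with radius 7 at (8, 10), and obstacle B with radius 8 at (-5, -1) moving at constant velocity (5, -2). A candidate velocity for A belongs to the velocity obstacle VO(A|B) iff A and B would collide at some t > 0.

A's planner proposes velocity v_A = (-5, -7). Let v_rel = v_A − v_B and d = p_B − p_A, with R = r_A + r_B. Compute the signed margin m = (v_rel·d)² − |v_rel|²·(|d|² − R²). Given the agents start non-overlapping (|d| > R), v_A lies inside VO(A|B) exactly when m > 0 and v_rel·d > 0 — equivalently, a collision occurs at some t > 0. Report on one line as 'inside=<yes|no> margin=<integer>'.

d = (-13, -11),  |d|² = 290;  R = 7+8 = 15,  c = 290−15² = 65
v_rel = (-10, -5),  |v_rel|² = 125;  v_rel·d = (-10)·(-13) + (-5)·(-11) = 185
125·t² − 370·t + 65 = 0  ⇒  m = 185² − 125·65 = 26100
m = 26100 > 0,  v_rel·d = 185 > 0  ⇒  inside

inside=yes margin=26100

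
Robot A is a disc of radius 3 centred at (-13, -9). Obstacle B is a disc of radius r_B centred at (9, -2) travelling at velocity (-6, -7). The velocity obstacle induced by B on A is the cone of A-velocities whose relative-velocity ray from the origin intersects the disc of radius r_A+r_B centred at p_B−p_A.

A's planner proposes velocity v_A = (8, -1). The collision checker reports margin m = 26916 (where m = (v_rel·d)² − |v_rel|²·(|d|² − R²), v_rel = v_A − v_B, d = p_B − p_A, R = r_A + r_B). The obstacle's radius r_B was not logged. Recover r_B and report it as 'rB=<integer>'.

m = 26916
d = (22, 7);  v_rel = (14, 6),  |v_rel|² = 232
v_rel×d = (14)·(7) − (6)·(22) = -34
since m = R²·232 − (-34)²:  R² = (1156 + 26916) / 232 = 121
R = √121 = 11  ⇒  r_B = 11 − 3 = 8

rB=8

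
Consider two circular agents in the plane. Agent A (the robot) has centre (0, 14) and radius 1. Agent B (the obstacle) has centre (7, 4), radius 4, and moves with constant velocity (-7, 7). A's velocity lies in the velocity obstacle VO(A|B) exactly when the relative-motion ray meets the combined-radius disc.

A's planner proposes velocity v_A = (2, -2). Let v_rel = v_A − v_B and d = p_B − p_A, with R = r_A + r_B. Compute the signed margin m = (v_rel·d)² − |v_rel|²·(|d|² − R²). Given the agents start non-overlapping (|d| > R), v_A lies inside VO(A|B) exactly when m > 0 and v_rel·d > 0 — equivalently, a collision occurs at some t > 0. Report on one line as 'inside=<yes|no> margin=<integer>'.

d = (7, -10),  |d|² = 149;  R = 1+4 = 5,  c = 149−5² = 124
v_rel = (9, -9),  |v_rel|² = 162;  v_rel·d = (9)·(7) + (-9)·(-10) = 153
162·t² − 306·t + 124 = 0  ⇒  m = 153² − 162·124 = 3321
m = 3321 > 0,  v_rel·d = 153 > 0  ⇒  inside

inside=yes margin=3321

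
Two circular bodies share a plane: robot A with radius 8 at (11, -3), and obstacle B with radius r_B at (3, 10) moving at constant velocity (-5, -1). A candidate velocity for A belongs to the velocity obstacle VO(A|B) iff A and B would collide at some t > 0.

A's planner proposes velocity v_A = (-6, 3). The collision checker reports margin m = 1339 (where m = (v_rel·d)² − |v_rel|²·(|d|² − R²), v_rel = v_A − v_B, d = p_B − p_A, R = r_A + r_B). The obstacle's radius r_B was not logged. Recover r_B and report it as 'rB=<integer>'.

m = 1339
d = (-8, 13);  v_rel = (-1, 4),  |v_rel|² = 17
v_rel×d = (-1)·(13) − (4)·(-8) = 19
since m = R²·17 − 19²:  R² = (361 + 1339) / 17 = 100
R = √100 = 10  ⇒  r_B = 10 − 8 = 2

rB=2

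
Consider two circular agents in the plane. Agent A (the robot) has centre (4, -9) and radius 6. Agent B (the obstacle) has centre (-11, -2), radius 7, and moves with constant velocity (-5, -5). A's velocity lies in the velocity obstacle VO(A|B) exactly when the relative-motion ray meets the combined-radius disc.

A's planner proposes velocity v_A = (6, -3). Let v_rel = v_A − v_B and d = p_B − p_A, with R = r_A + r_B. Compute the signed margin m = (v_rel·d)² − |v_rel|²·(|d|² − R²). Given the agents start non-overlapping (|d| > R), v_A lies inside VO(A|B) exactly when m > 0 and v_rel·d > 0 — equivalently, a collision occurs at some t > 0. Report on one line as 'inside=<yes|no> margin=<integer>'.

d = (-15, 7),  |d|² = 274;  R = 6+7 = 13,  c = 274−13² = 105
v_rel = (11, 2),  |v_rel|² = 125;  v_rel·d = (11)·(-15) + (2)·(7) = -151
125·t² + 302·t + 105 = 0  ⇒  m = (-151)² − 125·105 = 9676
m = 9676 > 0,  v_rel·d = -151 < 0  ⇒  outside

inside=no margin=9676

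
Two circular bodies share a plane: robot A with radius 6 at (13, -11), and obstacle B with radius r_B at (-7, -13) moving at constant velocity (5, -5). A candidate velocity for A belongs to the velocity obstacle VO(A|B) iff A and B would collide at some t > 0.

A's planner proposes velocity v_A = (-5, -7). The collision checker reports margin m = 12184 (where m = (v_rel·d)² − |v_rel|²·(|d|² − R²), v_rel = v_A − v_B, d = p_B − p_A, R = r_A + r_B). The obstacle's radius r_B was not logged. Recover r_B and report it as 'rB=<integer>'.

m = 12184
d = (-20, -2);  v_rel = (-10, -2),  |v_rel|² = 104
v_rel×d = (-10)·(-2) − (-2)·(-20) = -20
since m = R²·104 − (-20)²:  R² = (400 + 12184) / 104 = 121
R = √121 = 11  ⇒  r_B = 11 − 6 = 5

rB=5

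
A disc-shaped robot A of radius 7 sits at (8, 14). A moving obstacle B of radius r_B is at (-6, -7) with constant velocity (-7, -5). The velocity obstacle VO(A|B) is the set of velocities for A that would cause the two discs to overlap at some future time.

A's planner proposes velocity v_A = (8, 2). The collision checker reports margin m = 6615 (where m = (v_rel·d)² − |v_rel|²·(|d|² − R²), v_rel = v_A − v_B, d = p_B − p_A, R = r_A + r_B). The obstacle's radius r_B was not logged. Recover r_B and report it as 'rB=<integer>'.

m = 6615
d = (-14, -21);  v_rel = (15, 7),  |v_rel|² = 274
v_rel×d = (15)·(-21) − (7)·(-14) = -217
since m = R²·274 − (-217)²:  R² = (47089 + 6615) / 274 = 196
R = √196 = 14  ⇒  r_B = 14 − 7 = 7

rB=7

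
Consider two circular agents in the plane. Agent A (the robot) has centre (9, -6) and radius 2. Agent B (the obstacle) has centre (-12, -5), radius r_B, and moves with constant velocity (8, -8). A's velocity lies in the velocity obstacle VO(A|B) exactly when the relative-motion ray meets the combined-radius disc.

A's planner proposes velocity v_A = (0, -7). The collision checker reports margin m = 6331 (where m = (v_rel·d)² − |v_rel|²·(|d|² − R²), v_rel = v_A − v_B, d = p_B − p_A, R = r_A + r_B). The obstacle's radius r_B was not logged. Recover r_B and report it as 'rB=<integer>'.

m = 6331
d = (-21, 1);  v_rel = (-8, 1),  |v_rel|² = 65
v_rel×d = (-8)·(1) − (1)·(-21) = 13
since m = R²·65 − 13²:  R² = (169 + 6331) / 65 = 100
R = √100 = 10  ⇒  r_B = 10 − 2 = 8

rB=8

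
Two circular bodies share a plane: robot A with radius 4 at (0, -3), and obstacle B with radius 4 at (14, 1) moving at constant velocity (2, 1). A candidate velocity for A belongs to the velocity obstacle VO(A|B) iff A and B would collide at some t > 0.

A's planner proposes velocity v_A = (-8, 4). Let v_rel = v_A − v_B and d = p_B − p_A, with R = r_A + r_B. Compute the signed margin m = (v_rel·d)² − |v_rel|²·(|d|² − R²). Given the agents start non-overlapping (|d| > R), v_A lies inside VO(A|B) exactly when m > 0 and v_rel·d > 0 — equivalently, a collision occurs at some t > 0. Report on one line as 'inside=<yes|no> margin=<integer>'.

d = (14, 4),  |d|² = 212;  R = 4+4 = 8,  c = 212−8² = 148
v_rel = (-10, 3),  |v_rel|² = 109;  v_rel·d = (-10)·(14) + (3)·(4) = -128
109·t² + 256·t + 148 = 0  ⇒  m = (-128)² − 109·148 = 252
m = 252 > 0,  v_rel·d = -128 < 0  ⇒  outside

inside=no margin=252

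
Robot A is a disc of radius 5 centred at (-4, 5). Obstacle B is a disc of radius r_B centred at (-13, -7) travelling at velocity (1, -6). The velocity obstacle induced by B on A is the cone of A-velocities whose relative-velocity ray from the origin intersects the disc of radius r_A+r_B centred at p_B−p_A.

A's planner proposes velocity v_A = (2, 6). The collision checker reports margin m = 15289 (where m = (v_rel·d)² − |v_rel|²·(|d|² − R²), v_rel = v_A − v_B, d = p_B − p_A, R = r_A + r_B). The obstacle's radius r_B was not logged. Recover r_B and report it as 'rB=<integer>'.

m = 15289
d = (-9, -12);  v_rel = (1, 12),  |v_rel|² = 145
v_rel×d = (1)·(-12) − (12)·(-9) = 96
since m = R²·145 − 96²:  R² = (9216 + 15289) / 145 = 169
R = √169 = 13  ⇒  r_B = 13 − 5 = 8

rB=8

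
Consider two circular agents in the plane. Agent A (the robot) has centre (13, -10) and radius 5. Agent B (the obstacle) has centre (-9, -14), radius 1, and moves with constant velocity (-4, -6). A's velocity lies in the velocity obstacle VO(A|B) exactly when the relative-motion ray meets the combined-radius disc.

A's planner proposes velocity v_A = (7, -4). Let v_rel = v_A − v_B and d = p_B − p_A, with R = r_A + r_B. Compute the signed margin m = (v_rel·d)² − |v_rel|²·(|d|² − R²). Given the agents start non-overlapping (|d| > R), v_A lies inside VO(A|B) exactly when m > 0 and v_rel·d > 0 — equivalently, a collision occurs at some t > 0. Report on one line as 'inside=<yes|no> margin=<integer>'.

d = (-22, -4),  |d|² = 500;  R = 5+1 = 6,  c = 500−6² = 464
v_rel = (11, 2),  |v_rel|² = 125;  v_rel·d = (11)·(-22) + (2)·(-4) = -250
125·t² + 500·t + 464 = 0  ⇒  m = (-250)² − 125·464 = 4500
m = 4500 > 0,  v_rel·d = -250 < 0  ⇒  outside

inside=no margin=4500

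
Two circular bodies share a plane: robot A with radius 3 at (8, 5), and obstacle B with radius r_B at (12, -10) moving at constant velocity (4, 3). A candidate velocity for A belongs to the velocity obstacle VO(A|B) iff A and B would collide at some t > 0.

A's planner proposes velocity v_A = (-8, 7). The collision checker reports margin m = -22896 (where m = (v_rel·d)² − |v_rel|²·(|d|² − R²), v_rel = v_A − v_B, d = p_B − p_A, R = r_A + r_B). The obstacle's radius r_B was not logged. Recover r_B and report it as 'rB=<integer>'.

m = -22896
d = (4, -15);  v_rel = (-12, 4),  |v_rel|² = 160
v_rel×d = (-12)·(-15) − (4)·(4) = 164
since m = R²·160 − 164²:  R² = (26896 + -22896) / 160 = 25
R = √25 = 5  ⇒  r_B = 5 − 3 = 2

rB=2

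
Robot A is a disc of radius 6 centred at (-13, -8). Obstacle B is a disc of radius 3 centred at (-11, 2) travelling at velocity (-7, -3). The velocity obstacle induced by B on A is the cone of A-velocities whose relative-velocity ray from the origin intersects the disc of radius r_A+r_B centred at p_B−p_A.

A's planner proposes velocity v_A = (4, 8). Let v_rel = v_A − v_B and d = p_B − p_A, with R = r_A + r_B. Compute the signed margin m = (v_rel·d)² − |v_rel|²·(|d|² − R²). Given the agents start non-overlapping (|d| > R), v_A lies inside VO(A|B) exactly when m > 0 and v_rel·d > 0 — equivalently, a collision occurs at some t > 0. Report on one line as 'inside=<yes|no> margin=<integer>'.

d = (2, 10),  |d|² = 104;  R = 6+3 = 9,  c = 104−9² = 23
v_rel = (11, 11),  |v_rel|² = 242;  v_rel·d = (11)·(2) + (11)·(10) = 132
242·t² − 264·t + 23 = 0  ⇒  m = 132² − 242·23 = 11858
m = 11858 > 0,  v_rel·d = 132 > 0  ⇒  inside

inside=yes margin=11858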